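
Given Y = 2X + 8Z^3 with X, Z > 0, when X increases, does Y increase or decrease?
Y increases

Taking the partial derivative:
∂Y/∂X = 2

∂Y/∂X = 2 > 0 (assuming positive values)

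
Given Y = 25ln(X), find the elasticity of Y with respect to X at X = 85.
Elasticity = 1/ln(85) ≈ 0.2251

Elasticity = (dY/dX) · (X/Y)

dY/dX = 25/X
At X = 85: dY/dX = 5/17, Y = 25·ln(85)

Elasticity = (5/17) · (85 / (25·ln(85))) = 1/ln(85) ≈ 0.2251

Interpretation: for a small percentage change in X, the percentage change in Y is approximately 0.23 times as large.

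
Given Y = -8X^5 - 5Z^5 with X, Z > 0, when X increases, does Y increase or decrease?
Y decreases

Taking the partial derivative:
∂Y/∂X = -40X^4

∂Y/∂X = -40X^4 < 0 (assuming positive values)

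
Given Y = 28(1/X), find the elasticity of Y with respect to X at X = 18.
Elasticity = -1

Elasticity = (dY/dX) · (X/Y)

dY/dX = -28/X²
At X = 18: dY/dX = -7/81, Y = 14/9

Elasticity = (-7/81) · (18 / (14/9)) = -1

Interpretation: for a small percentage change in X, the percentage change in Y is approximately -1.00 times as large.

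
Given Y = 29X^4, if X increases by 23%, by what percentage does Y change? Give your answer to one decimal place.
128.9%

For Y = 29X^4:
If X → X(1 + 0.23)
Then Y → Y · (1 + 0.23)^4
     ≈ Y · 2.2889

Percentage change = ((1 + 0.23)^4 − 1) × 100% ≈ 128.9%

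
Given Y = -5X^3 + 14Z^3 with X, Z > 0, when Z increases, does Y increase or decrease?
Y increases

Taking the partial derivative:
∂Y/∂Z = 42Z^2

∂Y/∂Z = 42Z^2 > 0 (assuming positive values)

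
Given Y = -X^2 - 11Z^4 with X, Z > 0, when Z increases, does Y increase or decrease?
Y decreases

Taking the partial derivative:
∂Y/∂Z = -44Z^3

∂Y/∂Z = -44Z^3 < 0 (assuming positive values)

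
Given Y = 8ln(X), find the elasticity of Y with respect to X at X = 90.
Elasticity = 1/ln(90) ≈ 0.2222

Elasticity = (dY/dX) · (X/Y)

dY/dX = 8/X
At X = 90: dY/dX = 4/45, Y = 8·ln(90)

Elasticity = (4/45) · (90 / (8·ln(90))) = 1/ln(90) ≈ 0.2222

Interpretation: for a small percentage change in X, the percentage change in Y is approximately 0.22 times as large.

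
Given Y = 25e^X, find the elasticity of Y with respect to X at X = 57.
Elasticity = 57

Elasticity = (dY/dX) · (X/Y)

dY/dX = 25·e^X
At X = 57: dY/dX = 25·e^57, Y = 25·e^57

Elasticity = (25·e^57) · (57 / (25·e^57)) = 57

Interpretation: for a small percentage change in X, the percentage change in Y is approximately 57.00 times as large.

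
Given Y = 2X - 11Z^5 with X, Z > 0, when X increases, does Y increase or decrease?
Y increases

Taking the partial derivative:
∂Y/∂X = 2

∂Y/∂X = 2 > 0 (assuming positive values)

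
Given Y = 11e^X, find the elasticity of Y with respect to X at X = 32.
Elasticity = 32

Elasticity = (dY/dX) · (X/Y)

dY/dX = 11·e^X
At X = 32: dY/dX = 11·e^32, Y = 11·e^32

Elasticity = (11·e^32) · (32 / (11·e^32)) = 32

Interpretation: for a small percentage change in X, the percentage change in Y is approximately 32.00 times as large.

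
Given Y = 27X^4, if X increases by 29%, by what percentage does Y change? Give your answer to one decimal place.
176.9%

For Y = 27X^4:
If X → X(1 + 0.29)
Then Y → Y · (1 + 0.29)^4
     ≈ Y · 2.7692

Percentage change = ((1 + 0.29)^4 − 1) × 100% ≈ 176.9%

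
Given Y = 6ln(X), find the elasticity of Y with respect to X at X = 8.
Elasticity = 1/ln(8) ≈ 0.4809

Elasticity = (dY/dX) · (X/Y)

dY/dX = 6/X
At X = 8: dY/dX = 3/4, Y = 6·ln(8)

Elasticity = (3/4) · (8 / (6·ln(8))) = 1/ln(8) ≈ 0.4809

Interpretation: for a small percentage change in X, the percentage change in Y is approximately 0.48 times as large.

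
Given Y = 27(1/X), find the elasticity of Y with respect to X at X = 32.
Elasticity = -1

Elasticity = (dY/dX) · (X/Y)

dY/dX = -27/X²
At X = 32: dY/dX = -27/1024, Y = 27/32

Elasticity = (-27/1024) · (32 / (27/32)) = -1

Interpretation: for a small percentage change in X, the percentage change in Y is approximately -1.00 times as large.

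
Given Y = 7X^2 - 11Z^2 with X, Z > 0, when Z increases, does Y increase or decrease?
Y decreases

Taking the partial derivative:
∂Y/∂Z = -22Z

∂Y/∂Z = -22Z < 0 (assuming positive values)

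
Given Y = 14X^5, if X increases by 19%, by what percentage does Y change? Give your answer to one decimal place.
138.6%

For Y = 14X^5:
If X → X(1 + 0.19)
Then Y → Y · (1 + 0.19)^5
     ≈ Y · 2.3864

Percentage change = ((1 + 0.19)^5 − 1) × 100% ≈ 138.6%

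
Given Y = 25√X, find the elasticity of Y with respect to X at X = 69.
Elasticity = 1/2

Elasticity = (dY/dX) · (X/Y)

dY/dX = 25/(2·√X)
At X = 69: dY/dX = 25·√69/138, Y = 25·√69

Elasticity = (25·√69/138) · (69 / (25·√69)) = 1/2

Interpretation: for a small percentage change in X, the percentage change in Y is approximately 0.50 times as large.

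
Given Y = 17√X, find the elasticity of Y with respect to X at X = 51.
Elasticity = 1/2

Elasticity = (dY/dX) · (X/Y)

dY/dX = 17/(2·√X)
At X = 51: dY/dX = √51/6, Y = 17·√51

Elasticity = (√51/6) · (51 / (17·√51)) = 1/2

Interpretation: for a small percentage change in X, the percentage change in Y is approximately 0.50 times as large.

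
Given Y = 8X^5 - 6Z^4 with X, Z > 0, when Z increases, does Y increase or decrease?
Y decreases

Taking the partial derivative:
∂Y/∂Z = -24Z^3

∂Y/∂Z = -24Z^3 < 0 (assuming positive values)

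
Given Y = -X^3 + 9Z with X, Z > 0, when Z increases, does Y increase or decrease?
Y increases

Taking the partial derivative:
∂Y/∂Z = 9

∂Y/∂Z = 9 > 0 (assuming positive values)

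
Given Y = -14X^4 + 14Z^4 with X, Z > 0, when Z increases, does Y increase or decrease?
Y increases

Taking the partial derivative:
∂Y/∂Z = 56Z^3

∂Y/∂Z = 56Z^3 > 0 (assuming positive values)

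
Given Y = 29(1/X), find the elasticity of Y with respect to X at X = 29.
Elasticity = -1

Elasticity = (dY/dX) · (X/Y)

dY/dX = -29/X²
At X = 29: dY/dX = -1/29, Y = 1

Elasticity = (-1/29) · (29 / 1) = -1

Interpretation: for a small percentage change in X, the percentage change in Y is approximately -1.00 times as large.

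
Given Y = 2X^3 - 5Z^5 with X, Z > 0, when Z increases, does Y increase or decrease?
Y decreases

Taking the partial derivative:
∂Y/∂Z = -25Z^4

∂Y/∂Z = -25Z^4 < 0 (assuming positive values)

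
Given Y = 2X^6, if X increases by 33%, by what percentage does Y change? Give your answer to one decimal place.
453.5%

For Y = 2X^6:
If X → X(1 + 0.33)
Then Y → Y · (1 + 0.33)^6
     ≈ Y · 5.5349

Percentage change = ((1 + 0.33)^6 − 1) × 100% ≈ 453.5%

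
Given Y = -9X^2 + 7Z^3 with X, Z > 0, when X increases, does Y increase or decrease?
Y decreases

Taking the partial derivative:
∂Y/∂X = -18X

∂Y/∂X = -18X < 0 (assuming positive values)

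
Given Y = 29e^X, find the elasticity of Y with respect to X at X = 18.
Elasticity = 18

Elasticity = (dY/dX) · (X/Y)

dY/dX = 29·e^X
At X = 18: dY/dX = 29·e^18, Y = 29·e^18

Elasticity = (29·e^18) · (18 / (29·e^18)) = 18

Interpretation: for a small percentage change in X, the percentage change in Y is approximately 18.00 times as large.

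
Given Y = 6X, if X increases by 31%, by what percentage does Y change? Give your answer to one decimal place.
31.0%

For Y = 6X:
If X → X(1 + 0.31)
Then Y → Y · (1 + 0.31)^1
     = Y · 1.3100

Percentage change = ((1 + 0.31)^1 − 1) × 100% = 31.0%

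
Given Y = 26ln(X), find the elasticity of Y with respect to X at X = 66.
Elasticity = 1/ln(66) ≈ 0.2387

Elasticity = (dY/dX) · (X/Y)

dY/dX = 26/X
At X = 66: dY/dX = 13/33, Y = 26·ln(66)

Elasticity = (13/33) · (66 / (26·ln(66))) = 1/ln(66) ≈ 0.2387

Interpretation: for a small percentage change in X, the percentage change in Y is approximately 0.24 times as large.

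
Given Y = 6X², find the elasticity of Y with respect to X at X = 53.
Elasticity = 2

Elasticity = (dY/dX) · (X/Y)

dY/dX = 12·X
At X = 53: dY/dX = 636, Y = 16854

Elasticity = 636 · (53 / 16854) = 2

Interpretation: for a small percentage change in X, the percentage change in Y is approximately 2.00 times as large.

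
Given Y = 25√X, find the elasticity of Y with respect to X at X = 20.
Elasticity = 1/2

Elasticity = (dY/dX) · (X/Y)

dY/dX = 25/(2·√X)
At X = 20: dY/dX = 5·√5/4, Y = 50·√5

Elasticity = (5·√5/4) · (20 / (50·√5)) = 1/2

Interpretation: for a small percentage change in X, the percentage change in Y is approximately 0.50 times as large.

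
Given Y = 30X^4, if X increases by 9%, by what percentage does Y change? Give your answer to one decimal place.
41.2%

For Y = 30X^4:
If X → X(1 + 0.09)
Then Y → Y · (1 + 0.09)^4
     ≈ Y · 1.4116

Percentage change = ((1 + 0.09)^4 − 1) × 100% ≈ 41.2%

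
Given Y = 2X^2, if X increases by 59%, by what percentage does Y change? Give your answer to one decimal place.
152.8%

For Y = 2X^2:
If X → X(1 + 0.59)
Then Y → Y · (1 + 0.59)^2
     = Y · 2.5281

Percentage change = ((1 + 0.59)^2 − 1) × 100% ≈ 152.8%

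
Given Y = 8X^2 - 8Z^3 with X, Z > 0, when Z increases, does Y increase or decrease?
Y decreases

Taking the partial derivative:
∂Y/∂Z = -24Z^2

∂Y/∂Z = -24Z^2 < 0 (assuming positive values)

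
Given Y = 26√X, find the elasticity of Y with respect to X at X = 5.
Elasticity = 1/2

Elasticity = (dY/dX) · (X/Y)

dY/dX = 13/√X
At X = 5: dY/dX = 13·√5/5, Y = 26·√5

Elasticity = (13·√5/5) · (5 / (26·√5)) = 1/2

Interpretation: for a small percentage change in X, the percentage change in Y is approximately 0.50 times as large.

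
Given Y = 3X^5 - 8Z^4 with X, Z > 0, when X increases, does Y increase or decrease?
Y increases

Taking the partial derivative:
∂Y/∂X = 15X^4

∂Y/∂X = 15X^4 > 0 (assuming positive values)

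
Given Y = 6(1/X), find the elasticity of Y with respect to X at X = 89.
Elasticity = -1

Elasticity = (dY/dX) · (X/Y)

dY/dX = -6/X²
At X = 89: dY/dX = -6/7921, Y = 6/89

Elasticity = (-6/7921) · (89 / (6/89)) = -1

Interpretation: for a small percentage change in X, the percentage change in Y is approximately -1.00 times as large.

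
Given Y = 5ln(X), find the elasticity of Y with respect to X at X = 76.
Elasticity = 1/ln(76) ≈ 0.2309

Elasticity = (dY/dX) · (X/Y)

dY/dX = 5/X
At X = 76: dY/dX = 5/76, Y = 5·ln(76)

Elasticity = (5/76) · (76 / (5·ln(76))) = 1/ln(76) ≈ 0.2309

Interpretation: for a small percentage change in X, the percentage change in Y is approximately 0.23 times as large.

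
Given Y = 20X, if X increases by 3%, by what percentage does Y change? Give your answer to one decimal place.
3.0%

For Y = 20X:
If X → X(1 + 0.03)
Then Y → Y · (1 + 0.03)^1
     = Y · 1.0300

Percentage change = ((1 + 0.03)^1 − 1) × 100% = 3.0%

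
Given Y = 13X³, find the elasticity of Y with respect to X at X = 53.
Elasticity = 3

Elasticity = (dY/dX) · (X/Y)

dY/dX = 39·X²
At X = 53: dY/dX = 109551, Y = 1935401

Elasticity = 109551 · (53 / 1935401) = 3

Interpretation: for a small percentage change in X, the percentage change in Y is approximately 3.00 times as large.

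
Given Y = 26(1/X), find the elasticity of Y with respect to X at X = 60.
Elasticity = -1

Elasticity = (dY/dX) · (X/Y)

dY/dX = -26/X²
At X = 60: dY/dX = -13/1800, Y = 13/30

Elasticity = (-13/1800) · (60 / (13/30)) = -1

Interpretation: for a small percentage change in X, the percentage change in Y is approximately -1.00 times as large.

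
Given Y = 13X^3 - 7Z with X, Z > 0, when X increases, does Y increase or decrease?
Y increases

Taking the partial derivative:
∂Y/∂X = 39X^2

∂Y/∂X = 39X^2 > 0 (assuming positive values)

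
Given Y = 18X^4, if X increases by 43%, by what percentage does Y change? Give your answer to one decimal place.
318.2%

For Y = 18X^4:
If X → X(1 + 0.43)
Then Y → Y · (1 + 0.43)^4
     ≈ Y · 4.1816

Percentage change = ((1 + 0.43)^4 − 1) × 100% ≈ 318.2%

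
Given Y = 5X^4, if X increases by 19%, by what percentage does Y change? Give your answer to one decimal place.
100.5%

For Y = 5X^4:
If X → X(1 + 0.19)
Then Y → Y · (1 + 0.19)^4
     ≈ Y · 2.0053

Percentage change = ((1 + 0.19)^4 − 1) × 100% ≈ 100.5%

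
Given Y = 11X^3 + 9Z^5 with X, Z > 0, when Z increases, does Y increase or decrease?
Y increases

Taking the partial derivative:
∂Y/∂Z = 45Z^4

∂Y/∂Z = 45Z^4 > 0 (assuming positive values)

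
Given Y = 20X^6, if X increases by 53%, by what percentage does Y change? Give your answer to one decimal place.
1182.8%

For Y = 20X^6:
If X → X(1 + 0.53)
Then Y → Y · (1 + 0.53)^6
     ≈ Y · 12.8277

Percentage change = ((1 + 0.53)^6 − 1) × 100% ≈ 1182.8%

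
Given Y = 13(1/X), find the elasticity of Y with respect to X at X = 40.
Elasticity = -1

Elasticity = (dY/dX) · (X/Y)

dY/dX = -13/X²
At X = 40: dY/dX = -13/1600, Y = 13/40

Elasticity = (-13/1600) · (40 / (13/40)) = -1

Interpretation: for a small percentage change in X, the percentage change in Y is approximately -1.00 times as large.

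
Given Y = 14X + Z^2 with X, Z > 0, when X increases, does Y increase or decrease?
Y increases

Taking the partial derivative:
∂Y/∂X = 14

∂Y/∂X = 14 > 0 (assuming positive values)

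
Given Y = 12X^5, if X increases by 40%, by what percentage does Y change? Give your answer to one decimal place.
437.8%

For Y = 12X^5:
If X → X(1 + 0.4)
Then Y → Y · (1 + 0.4)^5
     ≈ Y · 5.3782

Percentage change = ((1 + 0.4)^5 − 1) × 100% ≈ 437.8%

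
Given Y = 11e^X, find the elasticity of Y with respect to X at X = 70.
Elasticity = 70

Elasticity = (dY/dX) · (X/Y)

dY/dX = 11·e^X
At X = 70: dY/dX = 11·e^70, Y = 11·e^70

Elasticity = (11·e^70) · (70 / (11·e^70)) = 70

Interpretation: for a small percentage change in X, the percentage change in Y is approximately 70.00 times as large.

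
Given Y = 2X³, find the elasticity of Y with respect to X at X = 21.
Elasticity = 3

Elasticity = (dY/dX) · (X/Y)

dY/dX = 6·X²
At X = 21: dY/dX = 2646, Y = 18522

Elasticity = 2646 · (21 / 18522) = 3

Interpretation: for a small percentage change in X, the percentage change in Y is approximately 3.00 times as large.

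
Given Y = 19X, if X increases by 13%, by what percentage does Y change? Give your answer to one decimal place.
13.0%

For Y = 19X:
If X → X(1 + 0.13)
Then Y → Y · (1 + 0.13)^1
     = Y · 1.1300

Percentage change = ((1 + 0.13)^1 − 1) × 100% = 13.0%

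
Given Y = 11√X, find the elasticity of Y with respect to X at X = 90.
Elasticity = 1/2

Elasticity = (dY/dX) · (X/Y)

dY/dX = 11/(2·√X)
At X = 90: dY/dX = 11·√10/60, Y = 33·√10

Elasticity = (11·√10/60) · (90 / (33·√10)) = 1/2

Interpretation: for a small percentage change in X, the percentage change in Y is approximately 0.50 times as large.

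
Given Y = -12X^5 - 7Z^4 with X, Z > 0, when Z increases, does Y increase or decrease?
Y decreases

Taking the partial derivative:
∂Y/∂Z = -28Z^3

∂Y/∂Z = -28Z^3 < 0 (assuming positive values)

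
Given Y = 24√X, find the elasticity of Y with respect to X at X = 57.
Elasticity = 1/2

Elasticity = (dY/dX) · (X/Y)

dY/dX = 12/√X
At X = 57: dY/dX = 4·√57/19, Y = 24·√57

Elasticity = (4·√57/19) · (57 / (24·√57)) = 1/2

Interpretation: for a small percentage change in X, the percentage change in Y is approximately 0.50 times as large.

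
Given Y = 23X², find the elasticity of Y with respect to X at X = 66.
Elasticity = 2

Elasticity = (dY/dX) · (X/Y)

dY/dX = 46·X
At X = 66: dY/dX = 3036, Y = 100188

Elasticity = 3036 · (66 / 100188) = 2

Interpretation: for a small percentage change in X, the percentage change in Y is approximately 2.00 times as large.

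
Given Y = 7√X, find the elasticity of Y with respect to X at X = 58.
Elasticity = 1/2

Elasticity = (dY/dX) · (X/Y)

dY/dX = 7/(2·√X)
At X = 58: dY/dX = 7·√58/116, Y = 7·√58

Elasticity = (7·√58/116) · (58 / (7·√58)) = 1/2

Interpretation: for a small percentage change in X, the percentage change in Y is approximately 0.50 times as large.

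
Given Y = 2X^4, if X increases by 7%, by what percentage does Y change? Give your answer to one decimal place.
31.1%

For Y = 2X^4:
If X → X(1 + 0.07)
Then Y → Y · (1 + 0.07)^4
     ≈ Y · 1.3108

Percentage change = ((1 + 0.07)^4 − 1) × 100% ≈ 31.1%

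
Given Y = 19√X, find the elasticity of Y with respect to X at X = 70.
Elasticity = 1/2

Elasticity = (dY/dX) · (X/Y)

dY/dX = 19/(2·√X)
At X = 70: dY/dX = 19·√70/140, Y = 19·√70

Elasticity = (19·√70/140) · (70 / (19·√70)) = 1/2

Interpretation: for a small percentage change in X, the percentage change in Y is approximately 0.50 times as large.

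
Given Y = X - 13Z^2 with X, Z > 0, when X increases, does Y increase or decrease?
Y increases

Taking the partial derivative:
∂Y/∂X = 1

∂Y/∂X = 1 > 0 (assuming positive values)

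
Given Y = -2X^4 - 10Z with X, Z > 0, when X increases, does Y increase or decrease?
Y decreases

Taking the partial derivative:
∂Y/∂X = -8X^3

∂Y/∂X = -8X^3 < 0 (assuming positive values)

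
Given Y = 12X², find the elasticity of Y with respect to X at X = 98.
Elasticity = 2

Elasticity = (dY/dX) · (X/Y)

dY/dX = 24·X
At X = 98: dY/dX = 2352, Y = 115248

Elasticity = 2352 · (98 / 115248) = 2

Interpretation: for a small percentage change in X, the percentage change in Y is approximately 2.00 times as large.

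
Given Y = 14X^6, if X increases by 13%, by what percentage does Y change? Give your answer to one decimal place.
108.2%

For Y = 14X^6:
If X → X(1 + 0.13)
Then Y → Y · (1 + 0.13)^6
     ≈ Y · 2.0820

Percentage change = ((1 + 0.13)^6 − 1) × 100% ≈ 108.2%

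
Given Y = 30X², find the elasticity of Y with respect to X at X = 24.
Elasticity = 2

Elasticity = (dY/dX) · (X/Y)

dY/dX = 60·X
At X = 24: dY/dX = 1440, Y = 17280

Elasticity = 1440 · (24 / 17280) = 2

Interpretation: for a small percentage change in X, the percentage change in Y is approximately 2.00 times as large.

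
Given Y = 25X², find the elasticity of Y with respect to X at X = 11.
Elasticity = 2

Elasticity = (dY/dX) · (X/Y)

dY/dX = 50·X
At X = 11: dY/dX = 550, Y = 3025

Elasticity = 550 · (11 / 3025) = 2

Interpretation: for a small percentage change in X, the percentage change in Y is approximately 2.00 times as large.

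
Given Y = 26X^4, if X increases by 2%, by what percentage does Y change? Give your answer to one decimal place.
8.2%

For Y = 26X^4:
If X → X(1 + 0.02)
Then Y → Y · (1 + 0.02)^4
     ≈ Y · 1.0824

Percentage change = ((1 + 0.02)^4 − 1) × 100% ≈ 8.2%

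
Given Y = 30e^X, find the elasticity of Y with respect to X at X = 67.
Elasticity = 67

Elasticity = (dY/dX) · (X/Y)

dY/dX = 30·e^X
At X = 67: dY/dX = 30·e^67, Y = 30·e^67

Elasticity = (30·e^67) · (67 / (30·e^67)) = 67

Interpretation: for a small percentage change in X, the percentage change in Y is approximately 67.00 times as large.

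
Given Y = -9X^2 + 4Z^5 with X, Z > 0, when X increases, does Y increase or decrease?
Y decreases

Taking the partial derivative:
∂Y/∂X = -18X

∂Y/∂X = -18X < 0 (assuming positive values)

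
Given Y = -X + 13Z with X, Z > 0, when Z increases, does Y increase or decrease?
Y increases

Taking the partial derivative:
∂Y/∂Z = 13

∂Y/∂Z = 13 > 0 (assuming positive values)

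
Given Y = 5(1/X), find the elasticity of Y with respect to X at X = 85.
Elasticity = -1

Elasticity = (dY/dX) · (X/Y)

dY/dX = -5/X²
At X = 85: dY/dX = -1/1445, Y = 1/17

Elasticity = (-1/1445) · (85 / (1/17)) = -1

Interpretation: for a small percentage change in X, the percentage change in Y is approximately -1.00 times as large.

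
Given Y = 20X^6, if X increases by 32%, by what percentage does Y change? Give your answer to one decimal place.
429.0%

For Y = 20X^6:
If X → X(1 + 0.32)
Then Y → Y · (1 + 0.32)^6
     ≈ Y · 5.2899

Percentage change = ((1 + 0.32)^6 − 1) × 100% ≈ 429.0%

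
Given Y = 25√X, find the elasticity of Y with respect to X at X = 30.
Elasticity = 1/2

Elasticity = (dY/dX) · (X/Y)

dY/dX = 25/(2·√X)
At X = 30: dY/dX = 5·√30/12, Y = 25·√30

Elasticity = (5·√30/12) · (30 / (25·√30)) = 1/2

Interpretation: for a small percentage change in X, the percentage change in Y is approximately 0.50 times as large.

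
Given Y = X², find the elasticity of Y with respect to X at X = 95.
Elasticity = 2

Elasticity = (dY/dX) · (X/Y)

dY/dX = 2·X
At X = 95: dY/dX = 190, Y = 9025

Elasticity = 190 · (95 / 9025) = 2

Interpretation: for a small percentage change in X, the percentage change in Y is approximately 2.00 times as large.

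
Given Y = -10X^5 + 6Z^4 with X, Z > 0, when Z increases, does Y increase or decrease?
Y increases

Taking the partial derivative:
∂Y/∂Z = 24Z^3

∂Y/∂Z = 24Z^3 > 0 (assuming positive values)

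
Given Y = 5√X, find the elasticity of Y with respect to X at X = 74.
Elasticity = 1/2

Elasticity = (dY/dX) · (X/Y)

dY/dX = 5/(2·√X)
At X = 74: dY/dX = 5·√74/148, Y = 5·√74

Elasticity = (5·√74/148) · (74 / (5·√74)) = 1/2

Interpretation: for a small percentage change in X, the percentage change in Y is approximately 0.50 times as large.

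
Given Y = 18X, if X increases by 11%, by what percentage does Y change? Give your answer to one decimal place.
11.0%

For Y = 18X:
If X → X(1 + 0.11)
Then Y → Y · (1 + 0.11)^1
     = Y · 1.1100

Percentage change = ((1 + 0.11)^1 − 1) × 100% = 11.0%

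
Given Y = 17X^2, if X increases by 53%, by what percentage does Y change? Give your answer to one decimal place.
134.1%

For Y = 17X^2:
If X → X(1 + 0.53)
Then Y → Y · (1 + 0.53)^2
     = Y · 2.3409

Percentage change = ((1 + 0.53)^2 − 1) × 100% ≈ 134.1%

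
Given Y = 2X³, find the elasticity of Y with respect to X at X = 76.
Elasticity = 3

Elasticity = (dY/dX) · (X/Y)

dY/dX = 6·X²
At X = 76: dY/dX = 34656, Y = 877952

Elasticity = 34656 · (76 / 877952) = 3

Interpretation: for a small percentage change in X, the percentage change in Y is approximately 3.00 times as large.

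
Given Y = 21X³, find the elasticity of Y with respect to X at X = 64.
Elasticity = 3

Elasticity = (dY/dX) · (X/Y)

dY/dX = 63·X²
At X = 64: dY/dX = 258048, Y = 5505024

Elasticity = 258048 · (64 / 5505024) = 3

Interpretation: for a small percentage change in X, the percentage change in Y is approximately 3.00 times as large.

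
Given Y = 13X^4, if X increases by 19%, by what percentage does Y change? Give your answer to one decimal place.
100.5%

For Y = 13X^4:
If X → X(1 + 0.19)
Then Y → Y · (1 + 0.19)^4
     ≈ Y · 2.0053

Percentage change = ((1 + 0.19)^4 − 1) × 100% ≈ 100.5%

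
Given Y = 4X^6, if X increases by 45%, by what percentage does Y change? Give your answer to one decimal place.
829.4%

For Y = 4X^6:
If X → X(1 + 0.45)
Then Y → Y · (1 + 0.45)^6
     ≈ Y · 9.2941

Percentage change = ((1 + 0.45)^6 − 1) × 100% ≈ 829.4%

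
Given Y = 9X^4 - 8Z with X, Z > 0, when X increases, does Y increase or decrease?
Y increases

Taking the partial derivative:
∂Y/∂X = 36X^3

∂Y/∂X = 36X^3 > 0 (assuming positive values)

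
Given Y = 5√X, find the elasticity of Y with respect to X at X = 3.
Elasticity = 1/2

Elasticity = (dY/dX) · (X/Y)

dY/dX = 5/(2·√X)
At X = 3: dY/dX = 5·√3/6, Y = 5·√3

Elasticity = (5·√3/6) · (3 / (5·√3)) = 1/2

Interpretation: for a small percentage change in X, the percentage change in Y is approximately 0.50 times as large.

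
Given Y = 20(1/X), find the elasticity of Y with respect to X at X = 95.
Elasticity = -1

Elasticity = (dY/dX) · (X/Y)

dY/dX = -20/X²
At X = 95: dY/dX = -4/1805, Y = 4/19

Elasticity = (-4/1805) · (95 / (4/19)) = -1

Interpretation: for a small percentage change in X, the percentage change in Y is approximately -1.00 times as large.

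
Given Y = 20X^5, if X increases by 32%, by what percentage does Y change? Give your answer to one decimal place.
300.7%

For Y = 20X^5:
If X → X(1 + 0.32)
Then Y → Y · (1 + 0.32)^5
     ≈ Y · 4.0075

Percentage change = ((1 + 0.32)^5 − 1) × 100% ≈ 300.7%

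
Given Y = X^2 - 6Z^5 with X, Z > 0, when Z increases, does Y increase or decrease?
Y decreases

Taking the partial derivative:
∂Y/∂Z = -30Z^4

∂Y/∂Z = -30Z^4 < 0 (assuming positive values)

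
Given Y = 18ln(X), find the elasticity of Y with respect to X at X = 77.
Elasticity = 1/ln(77) ≈ 0.2302

Elasticity = (dY/dX) · (X/Y)

dY/dX = 18/X
At X = 77: dY/dX = 18/77, Y = 18·ln(77)

Elasticity = (18/77) · (77 / (18·ln(77))) = 1/ln(77) ≈ 0.2302

Interpretation: for a small percentage change in X, the percentage change in Y is approximately 0.23 times as large.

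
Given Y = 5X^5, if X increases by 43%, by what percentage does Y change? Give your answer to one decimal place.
498.0%

For Y = 5X^5:
If X → X(1 + 0.43)
Then Y → Y · (1 + 0.43)^5
     ≈ Y · 5.9797

Percentage change = ((1 + 0.43)^5 − 1) × 100% ≈ 498.0%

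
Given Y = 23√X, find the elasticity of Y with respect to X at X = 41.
Elasticity = 1/2

Elasticity = (dY/dX) · (X/Y)

dY/dX = 23/(2·√X)
At X = 41: dY/dX = 23·√41/82, Y = 23·√41

Elasticity = (23·√41/82) · (41 / (23·√41)) = 1/2

Interpretation: for a small percentage change in X, the percentage change in Y is approximately 0.50 times as large.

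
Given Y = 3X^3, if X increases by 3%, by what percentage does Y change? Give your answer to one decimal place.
9.3%

For Y = 3X^3:
If X → X(1 + 0.03)
Then Y → Y · (1 + 0.03)^3
     ≈ Y · 1.0927

Percentage change = ((1 + 0.03)^3 − 1) × 100% ≈ 9.3%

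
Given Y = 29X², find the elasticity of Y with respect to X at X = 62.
Elasticity = 2

Elasticity = (dY/dX) · (X/Y)

dY/dX = 58·X
At X = 62: dY/dX = 3596, Y = 111476

Elasticity = 3596 · (62 / 111476) = 2

Interpretation: for a small percentage change in X, the percentage change in Y is approximately 2.00 times as large.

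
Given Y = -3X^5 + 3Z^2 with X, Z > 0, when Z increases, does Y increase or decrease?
Y increases

Taking the partial derivative:
∂Y/∂Z = 6Z

∂Y/∂Z = 6Z > 0 (assuming positive values)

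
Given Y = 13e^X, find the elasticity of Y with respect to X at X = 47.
Elasticity = 47

Elasticity = (dY/dX) · (X/Y)

dY/dX = 13·e^X
At X = 47: dY/dX = 13·e^47, Y = 13·e^47

Elasticity = (13·e^47) · (47 / (13·e^47)) = 47

Interpretation: for a small percentage change in X, the percentage change in Y is approximately 47.00 times as large.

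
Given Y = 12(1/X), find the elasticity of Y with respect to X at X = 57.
Elasticity = -1

Elasticity = (dY/dX) · (X/Y)

dY/dX = -12/X²
At X = 57: dY/dX = -4/1083, Y = 4/19

Elasticity = (-4/1083) · (57 / (4/19)) = -1

Interpretation: for a small percentage change in X, the percentage change in Y is approximately -1.00 times as large.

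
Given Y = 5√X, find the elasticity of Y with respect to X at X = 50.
Elasticity = 1/2

Elasticity = (dY/dX) · (X/Y)

dY/dX = 5/(2·√X)
At X = 50: dY/dX = √2/4, Y = 25·√2

Elasticity = (√2/4) · (50 / (25·√2)) = 1/2

Interpretation: for a small percentage change in X, the percentage change in Y is approximately 0.50 times as large.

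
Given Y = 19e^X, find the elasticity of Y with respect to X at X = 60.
Elasticity = 60

Elasticity = (dY/dX) · (X/Y)

dY/dX = 19·e^X
At X = 60: dY/dX = 19·e^60, Y = 19·e^60

Elasticity = (19·e^60) · (60 / (19·e^60)) = 60

Interpretation: for a small percentage change in X, the percentage change in Y is approximately 60.00 times as large.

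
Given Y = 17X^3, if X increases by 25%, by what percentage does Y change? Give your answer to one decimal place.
95.3%

For Y = 17X^3:
If X → X(1 + 0.25)
Then Y → Y · (1 + 0.25)^3
     ≈ Y · 1.9531

Percentage change = ((1 + 0.25)^3 − 1) × 100% ≈ 95.3%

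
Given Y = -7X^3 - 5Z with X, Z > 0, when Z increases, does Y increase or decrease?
Y decreases

Taking the partial derivative:
∂Y/∂Z = -5

∂Y/∂Z = -5 < 0 (assuming positive values)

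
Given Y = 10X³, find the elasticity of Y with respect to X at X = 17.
Elasticity = 3

Elasticity = (dY/dX) · (X/Y)

dY/dX = 30·X²
At X = 17: dY/dX = 8670, Y = 49130

Elasticity = 8670 · (17 / 49130) = 3

Interpretation: for a small percentage change in X, the percentage change in Y is approximately 3.00 times as large.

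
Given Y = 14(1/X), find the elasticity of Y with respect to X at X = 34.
Elasticity = -1

Elasticity = (dY/dX) · (X/Y)

dY/dX = -14/X²
At X = 34: dY/dX = -7/578, Y = 7/17

Elasticity = (-7/578) · (34 / (7/17)) = -1

Interpretation: for a small percentage change in X, the percentage change in Y is approximately -1.00 times as large.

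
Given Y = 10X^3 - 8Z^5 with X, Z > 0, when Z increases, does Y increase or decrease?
Y decreases

Taking the partial derivative:
∂Y/∂Z = -40Z^4

∂Y/∂Z = -40Z^4 < 0 (assuming positive values)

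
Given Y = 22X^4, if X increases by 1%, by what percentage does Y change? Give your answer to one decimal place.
4.1%

For Y = 22X^4:
If X → X(1 + 0.01)
Then Y → Y · (1 + 0.01)^4
     ≈ Y · 1.0406

Percentage change = ((1 + 0.01)^4 − 1) × 100% ≈ 4.1%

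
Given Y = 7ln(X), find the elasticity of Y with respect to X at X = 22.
Elasticity = 1/ln(22) ≈ 0.3235

Elasticity = (dY/dX) · (X/Y)

dY/dX = 7/X
At X = 22: dY/dX = 7/22, Y = 7·ln(22)

Elasticity = (7/22) · (22 / (7·ln(22))) = 1/ln(22) ≈ 0.3235

Interpretation: for a small percentage change in X, the percentage change in Y is approximately 0.32 times as large.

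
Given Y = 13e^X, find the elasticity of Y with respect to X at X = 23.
Elasticity = 23

Elasticity = (dY/dX) · (X/Y)

dY/dX = 13·e^X
At X = 23: dY/dX = 13·e^23, Y = 13·e^23

Elasticity = (13·e^23) · (23 / (13·e^23)) = 23

Interpretation: for a small percentage change in X, the percentage change in Y is approximately 23.00 times as large.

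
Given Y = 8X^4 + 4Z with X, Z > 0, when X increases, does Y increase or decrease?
Y increases

Taking the partial derivative:
∂Y/∂X = 32X^3

∂Y/∂X = 32X^3 > 0 (assuming positive values)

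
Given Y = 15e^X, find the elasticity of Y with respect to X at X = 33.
Elasticity = 33

Elasticity = (dY/dX) · (X/Y)

dY/dX = 15·e^X
At X = 33: dY/dX = 15·e^33, Y = 15·e^33

Elasticity = (15·e^33) · (33 / (15·e^33)) = 33

Interpretation: for a small percentage change in X, the percentage change in Y is approximately 33.00 times as large.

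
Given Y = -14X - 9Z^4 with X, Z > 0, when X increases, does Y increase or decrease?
Y decreases

Taking the partial derivative:
∂Y/∂X = -14

∂Y/∂X = -14 < 0 (assuming positive values)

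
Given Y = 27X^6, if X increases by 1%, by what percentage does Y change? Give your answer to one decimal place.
6.2%

For Y = 27X^6:
If X → X(1 + 0.01)
Then Y → Y · (1 + 0.01)^6
     ≈ Y · 1.0615

Percentage change = ((1 + 0.01)^6 − 1) × 100% ≈ 6.2%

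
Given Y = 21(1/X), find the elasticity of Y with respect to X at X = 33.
Elasticity = -1

Elasticity = (dY/dX) · (X/Y)

dY/dX = -21/X²
At X = 33: dY/dX = -7/363, Y = 7/11

Elasticity = (-7/363) · (33 / (7/11)) = -1

Interpretation: for a small percentage change in X, the percentage change in Y is approximately -1.00 times as large.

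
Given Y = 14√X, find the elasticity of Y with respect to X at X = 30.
Elasticity = 1/2

Elasticity = (dY/dX) · (X/Y)

dY/dX = 7/√X
At X = 30: dY/dX = 7·√30/30, Y = 14·√30

Elasticity = (7·√30/30) · (30 / (14·√30)) = 1/2

Interpretation: for a small percentage change in X, the percentage change in Y is approximately 0.50 times as large.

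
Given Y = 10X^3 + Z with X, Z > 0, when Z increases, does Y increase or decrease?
Y increases

Taking the partial derivative:
∂Y/∂Z = 1

∂Y/∂Z = 1 > 0 (assuming positive values)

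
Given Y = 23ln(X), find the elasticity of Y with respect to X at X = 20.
Elasticity = 1/ln(20) ≈ 0.3338

Elasticity = (dY/dX) · (X/Y)

dY/dX = 23/X
At X = 20: dY/dX = 23/20, Y = 23·ln(20)

Elasticity = (23/20) · (20 / (23·ln(20))) = 1/ln(20) ≈ 0.3338

Interpretation: for a small percentage change in X, the percentage change in Y is approximately 0.33 times as large.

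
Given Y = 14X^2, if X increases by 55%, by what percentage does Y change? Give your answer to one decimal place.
140.3%

For Y = 14X^2:
If X → X(1 + 0.55)
Then Y → Y · (1 + 0.55)^2
     = Y · 2.4025

Percentage change = ((1 + 0.55)^2 − 1) × 100% ≈ 140.3%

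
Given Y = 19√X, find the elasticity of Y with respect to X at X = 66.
Elasticity = 1/2

Elasticity = (dY/dX) · (X/Y)

dY/dX = 19/(2·√X)
At X = 66: dY/dX = 19·√66/132, Y = 19·√66

Elasticity = (19·√66/132) · (66 / (19·√66)) = 1/2

Interpretation: for a small percentage change in X, the percentage change in Y is approximately 0.50 times as large.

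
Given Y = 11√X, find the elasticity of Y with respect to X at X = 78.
Elasticity = 1/2

Elasticity = (dY/dX) · (X/Y)

dY/dX = 11/(2·√X)
At X = 78: dY/dX = 11·√78/156, Y = 11·√78

Elasticity = (11·√78/156) · (78 / (11·√78)) = 1/2

Interpretation: for a small percentage change in X, the percentage change in Y is approximately 0.50 times as large.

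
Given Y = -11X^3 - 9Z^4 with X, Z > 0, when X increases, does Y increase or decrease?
Y decreases

Taking the partial derivative:
∂Y/∂X = -33X^2

∂Y/∂X = -33X^2 < 0 (assuming positive values)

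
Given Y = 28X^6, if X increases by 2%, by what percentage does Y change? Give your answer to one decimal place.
12.6%

For Y = 28X^6:
If X → X(1 + 0.02)
Then Y → Y · (1 + 0.02)^6
     ≈ Y · 1.1262

Percentage change = ((1 + 0.02)^6 − 1) × 100% ≈ 12.6%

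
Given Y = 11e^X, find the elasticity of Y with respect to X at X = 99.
Elasticity = 99

Elasticity = (dY/dX) · (X/Y)

dY/dX = 11·e^X
At X = 99: dY/dX = 11·e^99, Y = 11·e^99

Elasticity = (11·e^99) · (99 / (11·e^99)) = 99

Interpretation: for a small percentage change in X, the percentage change in Y is approximately 99.00 times as large.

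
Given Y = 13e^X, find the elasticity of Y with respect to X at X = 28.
Elasticity = 28

Elasticity = (dY/dX) · (X/Y)

dY/dX = 13·e^X
At X = 28: dY/dX = 13·e^28, Y = 13·e^28

Elasticity = (13·e^28) · (28 / (13·e^28)) = 28

Interpretation: for a small percentage change in X, the percentage change in Y is approximately 28.00 times as large.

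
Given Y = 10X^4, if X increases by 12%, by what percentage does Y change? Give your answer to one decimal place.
57.4%

For Y = 10X^4:
If X → X(1 + 0.12)
Then Y → Y · (1 + 0.12)^4
     ≈ Y · 1.5735

Percentage change = ((1 + 0.12)^4 − 1) × 100% ≈ 57.4%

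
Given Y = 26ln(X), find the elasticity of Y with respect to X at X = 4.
Elasticity = 1/ln(4) ≈ 0.7213

Elasticity = (dY/dX) · (X/Y)

dY/dX = 26/X
At X = 4: dY/dX = 13/2, Y = 26·ln(4)

Elasticity = (13/2) · (4 / (26·ln(4))) = 1/ln(4) ≈ 0.7213

Interpretation: for a small percentage change in X, the percentage change in Y is approximately 0.72 times as large.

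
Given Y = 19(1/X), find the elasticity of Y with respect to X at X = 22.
Elasticity = -1

Elasticity = (dY/dX) · (X/Y)

dY/dX = -19/X²
At X = 22: dY/dX = -19/484, Y = 19/22

Elasticity = (-19/484) · (22 / (19/22)) = -1

Interpretation: for a small percentage change in X, the percentage change in Y is approximately -1.00 times as large.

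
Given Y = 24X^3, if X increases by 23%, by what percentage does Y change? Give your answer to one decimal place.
86.1%

For Y = 24X^3:
If X → X(1 + 0.23)
Then Y → Y · (1 + 0.23)^3
     ≈ Y · 1.8609

Percentage change = ((1 + 0.23)^3 − 1) × 100% ≈ 86.1%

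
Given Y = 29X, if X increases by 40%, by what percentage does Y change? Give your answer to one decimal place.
40.0%

For Y = 29X:
If X → X(1 + 0.4)
Then Y → Y · (1 + 0.4)^1
     = Y · 1.4000

Percentage change = ((1 + 0.4)^1 − 1) × 100% = 40.0%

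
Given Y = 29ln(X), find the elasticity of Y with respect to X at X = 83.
Elasticity = 1/ln(83) ≈ 0.2263

Elasticity = (dY/dX) · (X/Y)

dY/dX = 29/X
At X = 83: dY/dX = 29/83, Y = 29·ln(83)

Elasticity = (29/83) · (83 / (29·ln(83))) = 1/ln(83) ≈ 0.2263

Interpretation: for a small percentage change in X, the percentage change in Y is approximately 0.23 times as large.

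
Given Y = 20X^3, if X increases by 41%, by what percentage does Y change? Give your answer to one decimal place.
180.3%

For Y = 20X^3:
If X → X(1 + 0.41)
Then Y → Y · (1 + 0.41)^3
     ≈ Y · 2.8032

Percentage change = ((1 + 0.41)^3 − 1) × 100% ≈ 180.3%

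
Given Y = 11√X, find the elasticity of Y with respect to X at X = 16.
Elasticity = 1/2

Elasticity = (dY/dX) · (X/Y)

dY/dX = 11/(2·√X)
At X = 16: dY/dX = 11/8, Y = 44

Elasticity = (11/8) · (16 / 44) = 1/2

Interpretation: for a small percentage change in X, the percentage change in Y is approximately 0.50 times as large.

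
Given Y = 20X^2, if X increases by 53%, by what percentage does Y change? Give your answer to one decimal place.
134.1%

For Y = 20X^2:
If X → X(1 + 0.53)
Then Y → Y · (1 + 0.53)^2
     = Y · 2.3409

Percentage change = ((1 + 0.53)^2 − 1) × 100% ≈ 134.1%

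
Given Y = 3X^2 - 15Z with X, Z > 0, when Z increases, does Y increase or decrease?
Y decreases

Taking the partial derivative:
∂Y/∂Z = -15

∂Y/∂Z = -15 < 0 (assuming positive values)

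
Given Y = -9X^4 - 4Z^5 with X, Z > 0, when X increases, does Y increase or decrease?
Y decreases

Taking the partial derivative:
∂Y/∂X = -36X^3

∂Y/∂X = -36X^3 < 0 (assuming positive values)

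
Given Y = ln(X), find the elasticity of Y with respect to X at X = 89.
Elasticity = 1/ln(89) ≈ 0.2228

Elasticity = (dY/dX) · (X/Y)

dY/dX = 1/X
At X = 89: dY/dX = 1/89, Y = ln(89)

Elasticity = (1/89) · (89 / (ln(89))) = 1/ln(89) ≈ 0.2228

Interpretation: for a small percentage change in X, the percentage change in Y is approximately 0.22 times as large.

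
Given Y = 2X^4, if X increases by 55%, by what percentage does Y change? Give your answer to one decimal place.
477.2%

For Y = 2X^4:
If X → X(1 + 0.55)
Then Y → Y · (1 + 0.55)^4
     ≈ Y · 5.7720

Percentage change = ((1 + 0.55)^4 − 1) × 100% ≈ 477.2%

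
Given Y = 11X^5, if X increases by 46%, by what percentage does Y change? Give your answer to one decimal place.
563.4%

For Y = 11X^5:
If X → X(1 + 0.46)
Then Y → Y · (1 + 0.46)^5
     ≈ Y · 6.6338

Percentage change = ((1 + 0.46)^5 − 1) × 100% ≈ 563.4%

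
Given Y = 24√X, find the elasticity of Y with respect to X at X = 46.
Elasticity = 1/2

Elasticity = (dY/dX) · (X/Y)

dY/dX = 12/√X
At X = 46: dY/dX = 6·√46/23, Y = 24·√46

Elasticity = (6·√46/23) · (46 / (24·√46)) = 1/2

Interpretation: for a small percentage change in X, the percentage change in Y is approximately 0.50 times as large.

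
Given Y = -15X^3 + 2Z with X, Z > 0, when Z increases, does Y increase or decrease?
Y increases

Taking the partial derivative:
∂Y/∂Z = 2

∂Y/∂Z = 2 > 0 (assuming positive values)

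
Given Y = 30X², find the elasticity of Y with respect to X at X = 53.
Elasticity = 2

Elasticity = (dY/dX) · (X/Y)

dY/dX = 60·X
At X = 53: dY/dX = 3180, Y = 84270

Elasticity = 3180 · (53 / 84270) = 2

Interpretation: for a small percentage change in X, the percentage change in Y is approximately 2.00 times as large.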